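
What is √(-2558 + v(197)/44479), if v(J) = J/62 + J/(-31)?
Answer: I*√19453330290310338/2757698 ≈ 50.577*I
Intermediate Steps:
v(J) = -J/62 (v(J) = J*(1/62) + J*(-1/31) = J/62 - J/31 = -J/62)
√(-2558 + v(197)/44479) = √(-2558 - 1/62*197/44479) = √(-2558 - 197/62*1/44479) = √(-2558 - 197/2757698) = √(-7054191681/2757698) = I*√19453330290310338/2757698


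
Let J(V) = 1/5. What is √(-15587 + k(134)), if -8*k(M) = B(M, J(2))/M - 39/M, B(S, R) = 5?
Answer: I*√1119518410/268 ≈ 124.85*I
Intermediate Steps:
J(V) = ⅕
k(M) = 17/(4*M) (k(M) = -(5/M - 39/M)/8 = -(-17)/(4*M) = 17/(4*M))
√(-15587 + k(134)) = √(-15587 + (17/4)/134) = √(-15587 + (17/4)*(1/134)) = √(-15587 + 17/536) = √(-8354615/536) = I*√1119518410/268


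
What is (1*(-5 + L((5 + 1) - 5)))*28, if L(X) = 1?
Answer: -112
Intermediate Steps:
(1*(-5 + L((5 + 1) - 5)))*28 = (1*(-5 + 1))*28 = (1*(-4))*28 = -4*28 = -112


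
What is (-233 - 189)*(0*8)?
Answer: 0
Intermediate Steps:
(-233 - 189)*(0*8) = -422*0 = 0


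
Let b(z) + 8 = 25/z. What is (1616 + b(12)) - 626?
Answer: 11809/12 ≈ 984.08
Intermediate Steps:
b(z) = -8 + 25/z
(1616 + b(12)) - 626 = (1616 + (-8 + 25/12)) - 626 = (1616 - 71/12) - 626 = 19321/12 - 626 = 11809/12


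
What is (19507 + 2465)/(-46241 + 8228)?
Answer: -7324/12671 ≈ -0.57801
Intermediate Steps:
(19507 + 2465)/(-46241 + 8228) = 21972/(-38013) = 21972*(-1/38013) = -7324/12671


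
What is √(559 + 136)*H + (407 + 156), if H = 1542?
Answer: 563 + 1542*√695 ≈ 41215.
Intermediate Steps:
√(559 + 136)*H + (407 + 156) = √(559 + 136)*1542 + (407 + 156) = √695*1542 + 563 = 1542*√695 + 563 = 563 + 1542*√695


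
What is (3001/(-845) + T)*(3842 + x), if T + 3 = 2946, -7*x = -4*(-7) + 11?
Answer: 13340672414/1183 ≈ 1.1277e+7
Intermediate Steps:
x = -39/7 (x = -(-4*(-7) + 11)/7 = -(28 + 11)/7 = -1/7*39 = -39/7 ≈ -5.5714)
T = 2943 (T = -3 + 2946 = 2943)
(3001/(-845) + T)*(3842 + x) = (3001/(-845) + 2943)*(3842 - 39/7) = (3001*(-1/845) + 2943)*(26855/7) = (-3001/845 + 2943)*(26855/7) = (2483834/845)*(26855/7) = 13340672414/1183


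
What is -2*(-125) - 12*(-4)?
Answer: 298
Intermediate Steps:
-2*(-125) - 12*(-4) = 250 + 48 = 298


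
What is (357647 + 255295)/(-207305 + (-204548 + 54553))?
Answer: -102157/59550 ≈ -1.7155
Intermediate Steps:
(357647 + 255295)/(-207305 + (-204548 + 54553)) = 612942/(-207305 - 149995) = 612942/(-357300) = 612942*(-1/357300) = -102157/59550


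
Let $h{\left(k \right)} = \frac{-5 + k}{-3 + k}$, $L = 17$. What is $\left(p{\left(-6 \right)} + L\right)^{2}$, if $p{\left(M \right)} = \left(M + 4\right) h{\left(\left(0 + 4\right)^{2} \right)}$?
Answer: $\frac{39601}{169} \approx 234.33$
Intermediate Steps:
$h{\left(k \right)} = \frac{-5 + k}{-3 + k}$
$p{\left(M \right)} = \frac{44}{13} + \frac{11 M}{13}$ ($p{\left(M \right)} = \left(M + 4\right) \frac{-5 + \left(0 + 4\right)^{2}}{-3 + \left(0 + 4\right)^{2}} = \left(4 + M\right) \frac{-5 + 4^{2}}{-3 + 4^{2}} = \left(4 + M\right) \frac{-5 + 16}{-3 + 16} = \left(4 + M\right) \frac{1}{13} \cdot 11 = \left(4 + M\right) \frac{11}{13} = \frac{44}{13} + \frac{11 M}{13}$)
$\left(p{\left(-6 \right)} + L\right)^{2} = \left(\left(\frac{44}{13} + \frac{11}{13} \left(-6\right)\right) + 17\right)^{2} = \left(\left(\frac{44}{13} - \frac{66}{13}\right) + 17\right)^{2} = \left(- \frac{22}{13} + 17\right)^{2} = \left(\frac{199}{13}\right)^{2} = \frac{39601}{169}$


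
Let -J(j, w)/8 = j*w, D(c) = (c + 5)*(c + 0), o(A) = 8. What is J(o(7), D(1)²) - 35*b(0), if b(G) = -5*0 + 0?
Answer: -2304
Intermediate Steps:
D(c) = c*(5 + c) (D(c) = (5 + c)*c = c*(5 + c))
b(G) = 0 (b(G) = 0 + 0 = 0)
J(j, w) = -8*j*w
J(o(7), D(1)²) - 35*b(0) = -8*8*(1*(5 + 1))² - 35*0 = -8*8*(1*6)² + 0 = -8*8*6² + 0 = -8*8*36 + 0 = -2304 + 0 = -2304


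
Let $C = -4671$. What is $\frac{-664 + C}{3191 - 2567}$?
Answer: $- \frac{5335}{624} \approx -8.5497$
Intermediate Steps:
$\frac{-664 + C}{3191 - 2567} = \frac{-664 - 4671}{3191 - 2567} = - \frac{5335}{624}$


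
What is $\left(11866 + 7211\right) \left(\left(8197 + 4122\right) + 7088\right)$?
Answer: $370227339$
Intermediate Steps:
$\left(11866 + 7211\right) \left(\left(8197 + 4122\right) + 7088\right) = 19077 \left(12319 + 7088\right) = 19077 \cdot 19407 = 370227339$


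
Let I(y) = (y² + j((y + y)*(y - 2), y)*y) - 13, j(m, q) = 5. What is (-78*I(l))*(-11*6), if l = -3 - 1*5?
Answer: 56628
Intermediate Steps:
l = -8 (l = -3 - 5 = -8)
I(y) = -13 + y² + 5*y (I(y) = (y² + 5*y) - 13 = -13 + y² + 5*y)
(-78*I(l))*(-11*6) = (-78*(-13 + (-8)² + 5*(-8)))*(-11*6) = -78*(-13 + 64 - 40)*(-66) = -78*11*(-66) = -858*(-66) = 56628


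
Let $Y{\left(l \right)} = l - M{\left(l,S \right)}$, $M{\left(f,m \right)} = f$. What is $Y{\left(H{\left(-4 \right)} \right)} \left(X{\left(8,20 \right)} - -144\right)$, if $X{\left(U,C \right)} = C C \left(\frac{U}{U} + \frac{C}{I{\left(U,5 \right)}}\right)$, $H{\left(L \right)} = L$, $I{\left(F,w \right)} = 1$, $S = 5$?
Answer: $0$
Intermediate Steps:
$X{\left(U,C \right)} = C^{2} \left(1 + C\right)$ ($X{\left(U,C \right)} = C C \left(\frac{U}{U} + \frac{C}{1}\right) = C^{2} \left(1 + C 1\right) = C^{2} \left(1 + C\right)$)
$Y{\left(l \right)} = 0$ ($Y{\left(l \right)} = l - l = 0$)
$Y{\left(H{\left(-4 \right)} \right)} \left(X{\left(8,20 \right)} - -144\right) = 0 \left(20^{2} \left(1 + 20\right) - -144\right) = 0 \left(400 \cdot 21 + 144\right) = 0 \left(8400 + 144\right) = 0 \cdot 8544 = 0$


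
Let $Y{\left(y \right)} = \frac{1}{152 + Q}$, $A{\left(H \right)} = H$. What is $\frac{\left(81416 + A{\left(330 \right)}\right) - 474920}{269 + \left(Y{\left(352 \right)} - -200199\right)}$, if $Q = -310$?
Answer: $- \frac{2300796}{1173109} \approx -1.9613$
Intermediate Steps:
$Y{\left(y \right)} = - \frac{1}{158}$ ($Y{\left(y \right)} = \frac{1}{152 - 310} = \frac{1}{-158} = - \frac{1}{158}$)
$\frac{\left(81416 + A{\left(330 \right)}\right) - 474920}{269 + \left(Y{\left(352 \right)} - -200199\right)} = \frac{\left(81416 + 330\right) - 474920}{269 - - \frac{31631441}{158}} = \frac{81746 - 474920}{269 + \left(- \frac{1}{158} + 200199\right)} = - \frac{393174}{269 + \frac{31631441}{158}} = - \frac{393174}{\frac{31673943}{158}} = \left(-393174\right) \frac{158}{31673943} = - \frac{2300796}{1173109}$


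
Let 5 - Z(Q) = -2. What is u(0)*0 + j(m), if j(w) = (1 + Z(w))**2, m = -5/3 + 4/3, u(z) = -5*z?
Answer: 64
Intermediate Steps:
Z(Q) = 7 (Z(Q) = 5 - 1*(-2) = 5 + 2 = 7)
m = -1/3 (m = -5*1/3 + 4*(1/3) = -5/3 + 4/3 = -1/3 ≈ -0.33333)
j(w) = 64 (j(w) = (1 + 7)**2 = 8**2 = 64)
u(0)*0 + j(m) = -5*0*0 + 64 = 0*0 + 64 = 0 + 64 = 64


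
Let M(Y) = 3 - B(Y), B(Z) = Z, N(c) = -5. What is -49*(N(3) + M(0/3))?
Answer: 98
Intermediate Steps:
M(Y) = 3 - Y
-49*(N(3) + M(0/3)) = -49*(-5 + (3 - 0/3)) = -49*(-5 + (3 - 1*0)) = -49*(-5 + (3 + 0)) = -49*(-5 + 3) = -49*(-2) = 98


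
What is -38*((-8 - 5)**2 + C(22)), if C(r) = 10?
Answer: -6802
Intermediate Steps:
-38*((-8 - 5)**2 + C(22)) = -38*((-8 - 5)**2 + 10) = -38*((-13)**2 + 10) = -38*(169 + 10) = -38*179 = -6802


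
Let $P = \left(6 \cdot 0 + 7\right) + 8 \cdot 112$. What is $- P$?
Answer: $-903$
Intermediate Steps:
$P = 903$ ($P = \left(0 + 7\right) + 896 = 7 + 896 = 903$)
$- P = \left(-1\right) 903 = -903$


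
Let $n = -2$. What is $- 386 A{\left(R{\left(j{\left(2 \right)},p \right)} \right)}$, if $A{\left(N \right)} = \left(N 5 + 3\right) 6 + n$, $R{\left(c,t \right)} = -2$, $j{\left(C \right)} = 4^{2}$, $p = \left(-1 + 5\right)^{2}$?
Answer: $16984$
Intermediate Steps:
$p = 16$ ($p = 4^{2} = 16$)
$j{\left(C \right)} = 16$
$A{\left(N \right)} = 16 + 30 N$ ($A{\left(N \right)} = \left(N 5 + 3\right) 6 - 2 = \left(5 N + 3\right) 6 - 2 = \left(3 + 5 N\right) 6 - 2 = \left(18 + 30 N\right) - 2 = 16 + 30 N$)
$- 386 A{\left(R{\left(j{\left(2 \right)},p \right)} \right)} = - 386 \left(16 + 30 \left(-2\right)\right) = - 386 \left(16 - 60\right) = \left(-386\right) \left(-44\right) = 16984$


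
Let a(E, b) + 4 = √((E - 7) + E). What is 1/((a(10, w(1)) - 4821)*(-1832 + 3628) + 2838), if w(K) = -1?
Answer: -333187/2886351388386 - 449*√13/18761284024509 ≈ -1.1552e-7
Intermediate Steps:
a(E, b) = -4 + √(-7 + 2*E) (a(E, b) = -4 + √((E - 7) + E) = -4 + √((-7 + E) + E) = -4 + √(-7 + 2*E))
1/((a(10, w(1)) - 4821)*(-1832 + 3628) + 2838) = 1/(((-4 + √(-7 + 2*10)) - 4821)*(-1832 + 3628) + 2838) = 1/(((-4 + √(-7 + 20)) - 4821)*1796 + 2838) = 1/(((-4 + √13) - 4821)*1796 + 2838) = 1/((-4825 + √13)*1796 + 2838) = 1/((-8665700 + 1796*√13) + 2838) = 1/(-8662862 + 1796*√13)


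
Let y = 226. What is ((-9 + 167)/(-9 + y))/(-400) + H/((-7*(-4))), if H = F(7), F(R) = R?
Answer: 10771/43400 ≈ 0.24818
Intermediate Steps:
H = 7
((-9 + 167)/(-9 + y))/(-400) + H/((-7*(-4))) = ((-9 + 167)/(-9 + 226))/(-400) + 7/((-7*(-4))) = (158/217)*(-1/400) + 7/28 = (158*(1/217))*(-1/400) + 7*(1/28) = (158/217)*(-1/400) + 1/4 = -79/43400 + 1/4 = 10771/43400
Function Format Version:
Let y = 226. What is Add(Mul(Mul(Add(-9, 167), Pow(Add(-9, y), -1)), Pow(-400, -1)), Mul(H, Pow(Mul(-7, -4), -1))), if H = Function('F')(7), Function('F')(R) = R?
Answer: Rational(10771, 43400) ≈ 0.24818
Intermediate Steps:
H = 7
Add(Mul(Mul(Add(-9, 167), Pow(Add(-9, y), -1)), Pow(-400, -1)), Mul(H, Pow(Mul(-7, -4), -1))) = Add(Mul(Mul(Add(-9, 167), Pow(Add(-9, 226), -1)), Pow(-400, -1)), Mul(7, Pow(Mul(-7, -4), -1))) = Add(Mul(Mul(158, Pow(217, -1)), Rational(-1, 400)), Mul(7, Pow(28, -1))) = Add(Mul(Mul(158, Rational(1, 217)), Rational(-1, 400)), Mul(7, Rational(1, 28))) = Add(Mul(Rational(158, 217), Rational(-1, 400)), Rational(1, 4)) = Add(Rational(-79, 43400), Rational(1, 4)) = Rational(10771, 43400)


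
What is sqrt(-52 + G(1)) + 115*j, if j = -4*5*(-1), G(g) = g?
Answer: 2300 + I*sqrt(51) ≈ 2300.0 + 7.1414*I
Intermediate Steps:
j = 20 (j = -20*(-1) = 20)
sqrt(-52 + G(1)) + 115*j = sqrt(-52 + 1) + 115*20 = sqrt(-51) + 2300 = I*sqrt(51) + 2300 = 2300 + I*sqrt(51)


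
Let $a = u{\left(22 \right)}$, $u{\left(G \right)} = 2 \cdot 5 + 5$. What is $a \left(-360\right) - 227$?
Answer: $-5627$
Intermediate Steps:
$u{\left(G \right)} = 15$ ($u{\left(G \right)} = 10 + 5 = 15$)
$a = 15$
$a \left(-360\right) - 227 = 15 \left(-360\right) - 227 = -5400 - 227 = -5627$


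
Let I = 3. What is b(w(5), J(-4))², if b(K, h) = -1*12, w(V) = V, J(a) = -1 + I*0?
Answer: 144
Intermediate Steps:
J(a) = -1 (J(a) = -1 + 3*0 = -1 + 0 = -1)
b(K, h) = -12
b(w(5), J(-4))² = (-12)² = 144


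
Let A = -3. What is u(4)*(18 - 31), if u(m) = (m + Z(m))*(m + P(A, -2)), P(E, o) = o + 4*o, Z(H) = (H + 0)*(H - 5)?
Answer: 0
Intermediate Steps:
Z(H) = H*(-5 + H)
P(E, o) = 5*o
u(m) = (-10 + m)*(m + m*(-5 + m)) (u(m) = (m + m*(-5 + m))*(m + 5*(-2)) = (m + m*(-5 + m))*(m - 10) = (m + m*(-5 + m))*(-10 + m) = (-10 + m)*(m + m*(-5 + m)))
u(4)*(18 - 31) = (4*(40 + 4² - 14*4))*(18 - 31) = (4*(40 + 16 - 56))*(-13) = (4*0)*(-13) = 0*(-13) = 0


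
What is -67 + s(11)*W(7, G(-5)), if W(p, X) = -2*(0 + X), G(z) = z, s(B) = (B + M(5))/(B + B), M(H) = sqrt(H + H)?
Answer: -62 + 5*sqrt(10)/11 ≈ -60.563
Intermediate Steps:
M(H) = sqrt(2)*sqrt(H) (M(H) = sqrt(2*H) = sqrt(2)*sqrt(H))
s(B) = (B + sqrt(10))/(2*B) (s(B) = (B + sqrt(2)*sqrt(5))/(B + B) = (B + sqrt(10))/((2*B)) = (B + sqrt(10))*(1/(2*B)) = (B + sqrt(10))/(2*B))
W(p, X) = -2*X
-67 + s(11)*W(7, G(-5)) = -67 + ((1/2)*(11 + sqrt(10))/11)*(-2*(-5)) = -67 + ((1/2)*(1/11)*(11 + sqrt(10)))*10 = -67 + (1/2 + sqrt(10)/22)*10 = -67 + (5 + 5*sqrt(10)/11) = -62 + 5*sqrt(10)/11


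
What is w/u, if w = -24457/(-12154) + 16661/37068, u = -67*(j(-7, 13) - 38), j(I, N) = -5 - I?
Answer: 554534935/543332513232 ≈ 0.0010206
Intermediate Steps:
u = 2412 (u = -67*((-5 - 1*(-7)) - 38) = -67*((-5 + 7) - 38) = -67*(2 - 38) = -67*(-36) = 2412)
w = 554534935/225262236 (w = -24457*(-1/12154) + 16661*(1/37068) = 24457/12154 + 16661/37068 = 554534935/225262236 ≈ 2.4617)
w/u = (554534935/225262236)/2412 = (554534935/225262236)*(1/2412) = 554534935/543332513232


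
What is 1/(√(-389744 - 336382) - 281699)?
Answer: -281699/79355052727 - I*√726126/79355052727 ≈ -3.5499e-6 - 1.0738e-8*I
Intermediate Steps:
1/(√(-389744 - 336382) - 281699) = 1/(√(-726126) - 281699) = 1/(I*√726126 - 281699) = 1/(-281699 + I*√726126)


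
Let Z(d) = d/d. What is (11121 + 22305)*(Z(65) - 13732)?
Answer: -458972406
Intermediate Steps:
Z(d) = 1
(11121 + 22305)*(Z(65) - 13732) = (11121 + 22305)*(1 - 13732) = 33426*(-13731) = -458972406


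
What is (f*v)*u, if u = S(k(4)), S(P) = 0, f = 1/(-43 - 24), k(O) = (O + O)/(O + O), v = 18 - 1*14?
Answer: 0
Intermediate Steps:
v = 4 (v = 18 - 14 = 4)
k(O) = 1 (k(O) = (2*O)/((2*O)) = (2*O)*(1/(2*O)) = 1)
f = -1/67 (f = 1/(-67) = -1/67 ≈ -0.014925)
u = 0
(f*v)*u = -1/67*4*0 = -4/67*0 = 0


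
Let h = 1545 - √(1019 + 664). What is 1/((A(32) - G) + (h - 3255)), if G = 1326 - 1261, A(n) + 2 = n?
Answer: -1745/3043342 + 3*√187/3043342 ≈ -0.00055990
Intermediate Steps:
A(n) = -2 + n
G = 65
h = 1545 - 3*√187 (h = 1545 - √1683 = 1545 - 3*√187 ≈ 1504.0)
1/((A(32) - G) + (h - 3255)) = 1/(((-2 + 32) - 1*65) + ((1545 - 3*√187) - 3255)) = 1/((30 - 65) + (-1710 - 3*√187)) = 1/(-35 + (-1710 - 3*√187)) = 1/(-1745 - 3*√187)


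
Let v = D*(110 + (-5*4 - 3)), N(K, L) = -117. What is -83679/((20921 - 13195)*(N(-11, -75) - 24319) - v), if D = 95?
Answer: 83679/188800801 ≈ 0.00044321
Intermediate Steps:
v = 8265 (v = 95*(110 + (-5*4 - 3)) = 95*(110 + (-20 - 3)) = 95*(110 - 23) = 95*87 = 8265)
-83679/((20921 - 13195)*(N(-11, -75) - 24319) - v) = -83679/((20921 - 13195)*(-117 - 24319) - 1*8265) = -83679/(7726*(-24436) - 8265) = -83679/(-188792536 - 8265) = -83679/(-188800801) = -83679*(-1/188800801) = 83679/188800801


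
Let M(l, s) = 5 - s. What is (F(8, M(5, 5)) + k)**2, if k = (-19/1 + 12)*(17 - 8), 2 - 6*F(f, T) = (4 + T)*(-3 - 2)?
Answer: 31684/9 ≈ 3520.4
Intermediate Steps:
F(f, T) = 11/3 + 5*T/6 (F(f, T) = 1/3 - (4 + T)*(-3 - 2)/6 = 1/3 - (4 + T)*(-5)/6 = 1/3 - (-20 - 5*T)/6 = 1/3 + (10/3 + 5*T/6) = 11/3 + 5*T/6)
k = -63 (k = (-19*1 + 12)*9 = (-19 + 12)*9 = -7*9 = -63)
(F(8, M(5, 5)) + k)**2 = ((11/3 + 5*(5 - 1*5)/6) - 63)**2 = ((11/3 + 5*(5 - 5)/6) - 63)**2 = ((11/3 + (5/6)*0) - 63)**2 = ((11/3 + 0) - 63)**2 = (11/3 - 63)**2 = (-178/3)**2 = 31684/9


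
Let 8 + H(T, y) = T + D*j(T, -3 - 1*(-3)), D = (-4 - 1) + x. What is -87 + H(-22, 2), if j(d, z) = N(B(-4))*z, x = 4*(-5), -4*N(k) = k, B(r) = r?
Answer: -117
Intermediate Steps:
N(k) = -k/4
x = -20
j(d, z) = z (j(d, z) = (-1/4*(-4))*z = 1*z = z)
D = -25 (D = (-4 - 1) - 20 = -5 - 20 = -25)
H(T, y) = -8 + T (H(T, y) = -8 + (T - 25*(-3 - 1*(-3))) = -8 + (T - 25*(-3 + 3)) = -8 + (T - 25*0) = -8 + (T + 0) = -8 + T)
-87 + H(-22, 2) = -87 + (-8 - 22) = -87 - 30 = -117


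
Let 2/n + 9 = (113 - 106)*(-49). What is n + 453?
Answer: 79727/176 ≈ 452.99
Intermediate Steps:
n = -1/176 (n = 2/(-9 + (113 - 106)*(-49)) = 2/(-9 + 7*(-49)) = 2/(-9 - 343) = 2/(-352) = 2*(-1/352) = -1/176 ≈ -0.0056818)
n + 453 = -1/176 + 453 = 79727/176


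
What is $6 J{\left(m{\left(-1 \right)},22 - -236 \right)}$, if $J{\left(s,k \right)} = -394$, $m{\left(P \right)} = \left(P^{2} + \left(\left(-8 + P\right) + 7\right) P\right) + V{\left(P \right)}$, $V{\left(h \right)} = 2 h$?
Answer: $-2364$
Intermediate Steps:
$m{\left(P \right)} = P^{2} + 2 P + P \left(-1 + P\right)$ ($m{\left(P \right)} = \left(P^{2} + \left(\left(-8 + P\right) + 7\right) P\right) + 2 P = \left(P^{2} + \left(-1 + P\right) P\right) + 2 P = \left(P^{2} + P \left(-1 + P\right)\right) + 2 P = P^{2} + 2 P + P \left(-1 + P\right)$)
$6 J{\left(m{\left(-1 \right)},22 - -236 \right)} = 6 \left(-394\right) = -2364$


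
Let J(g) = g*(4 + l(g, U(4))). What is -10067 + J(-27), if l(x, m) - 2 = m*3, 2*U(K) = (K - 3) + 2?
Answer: -20701/2 ≈ -10351.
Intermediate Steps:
U(K) = -1/2 + K/2 (U(K) = ((K - 3) + 2)/2 = ((-3 + K) + 2)/2 = (-1 + K)/2 = -1/2 + K/2)
l(x, m) = 2 + 3*m (l(x, m) = 2 + m*3 = 2 + 3*m)
J(g) = 21*g/2 (J(g) = g*(4 + (2 + 3*(-1/2 + (1/2)*4))) = g*(4 + (2 + 3*(-1/2 + 2))) = g*(4 + (2 + 3*(3/2))) = g*(4 + (2 + 9/2)) = g*(4 + 13/2) = g*(21/2) = 21*g/2)
-10067 + J(-27) = -10067 + (21/2)*(-27) = -10067 - 567/2 = -20701/2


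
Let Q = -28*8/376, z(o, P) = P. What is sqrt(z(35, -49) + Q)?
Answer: 3*I*sqrt(12173)/47 ≈ 7.0424*I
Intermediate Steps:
Q = -28/47 (Q = -224*1/376 = -28/47 ≈ -0.59575)
sqrt(z(35, -49) + Q) = sqrt(-49 - 28/47) = sqrt(-2331/47) = 3*I*sqrt(12173)/47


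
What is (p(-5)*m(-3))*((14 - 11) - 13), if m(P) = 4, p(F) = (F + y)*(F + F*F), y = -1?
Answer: 4800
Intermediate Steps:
p(F) = (-1 + F)*(F + F²) (p(F) = (F - 1)*(F + F*F) = (-1 + F)*(F + F²))
(p(-5)*m(-3))*((14 - 11) - 13) = (((-5)³ - 1*(-5))*4)*((14 - 11) - 13) = ((-125 + 5)*4)*(3 - 13) = -120*4*(-10) = -480*(-10) = 4800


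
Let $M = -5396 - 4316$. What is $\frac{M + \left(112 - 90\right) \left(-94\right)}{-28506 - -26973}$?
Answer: $\frac{11780}{1533} \approx 7.6843$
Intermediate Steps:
$M = -9712$ ($M = -5396 - 4316 = -9712$)
$\frac{M + \left(112 - 90\right) \left(-94\right)}{-28506 - -26973} = \frac{-9712 + \left(112 - 90\right) \left(-94\right)}{-28506 - -26973} = \frac{-9712 + 22 \left(-94\right)}{-28506 + 26973} = \frac{-9712 - 2068}{-1533} = \left(-11780\right) \left(- \frac{1}{1533}\right) = \frac{11780}{1533}$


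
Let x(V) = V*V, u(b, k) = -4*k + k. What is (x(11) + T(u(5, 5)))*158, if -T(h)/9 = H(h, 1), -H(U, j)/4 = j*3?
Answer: 36182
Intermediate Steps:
H(U, j) = -12*j (H(U, j) = -4*j*3 = -12*j)
u(b, k) = -3*k
T(h) = 108 (T(h) = -(-108) = -9*(-12) = 108)
x(V) = V²
(x(11) + T(u(5, 5)))*158 = (11² + 108)*158 = (121 + 108)*158 = 229*158 = 36182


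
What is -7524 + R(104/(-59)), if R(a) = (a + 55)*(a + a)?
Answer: -26844372/3481 ≈ -7711.7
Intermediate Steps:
R(a) = 2*a*(55 + a) (R(a) = (55 + a)*(2*a) = 2*a*(55 + a))
-7524 + R(104/(-59)) = -7524 + 2*(104/(-59))*(55 + 104/(-59)) = -7524 + 2*(104*(-1/59))*(55 + 104*(-1/59)) = -7524 + 2*(-104/59)*(55 - 104/59) = -7524 + 2*(-104/59)*(3141/59) = -7524 - 653328/3481 = -26844372/3481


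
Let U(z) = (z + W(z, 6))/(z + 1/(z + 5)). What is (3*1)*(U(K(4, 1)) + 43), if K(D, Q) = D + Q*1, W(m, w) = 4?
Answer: 2283/17 ≈ 134.29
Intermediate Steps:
K(D, Q) = D + Q
U(z) = (4 + z)/(z + 1/(5 + z)) (U(z) = (z + 4)/(z + 1/(z + 5)) = (4 + z)/(z + 1/(5 + z)))
(3*1)*(U(K(4, 1)) + 43) = (3*1)*((20 + (4 + 1)**2 + 9*(4 + 1))/(1 + (4 + 1)**2 + 5*(4 + 1)) + 43) = 3*((20 + 5**2 + 9*5)/(1 + 5**2 + 5*5) + 43) = 3*((20 + 25 + 45)/(1 + 25 + 25) + 43) = 3*(90/51 + 43) = 3*((1/51)*90 + 43) = 3*(30/17 + 43) = 3*(761/17) = 2283/17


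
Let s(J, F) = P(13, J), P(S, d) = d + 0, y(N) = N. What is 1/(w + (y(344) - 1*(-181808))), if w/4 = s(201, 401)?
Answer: 1/182956 ≈ 5.4658e-6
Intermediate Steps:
P(S, d) = d
s(J, F) = J
w = 804 (w = 4*201 = 804)
1/(w + (y(344) - 1*(-181808))) = 1/(804 + (344 - 1*(-181808))) = 1/(804 + (344 + 181808)) = 1/(804 + 182152) = 1/182956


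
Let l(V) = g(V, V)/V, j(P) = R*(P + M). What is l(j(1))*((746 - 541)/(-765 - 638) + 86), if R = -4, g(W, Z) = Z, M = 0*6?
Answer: 120453/1403 ≈ 85.854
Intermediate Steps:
M = 0
j(P) = -4*P (j(P) = -4*(P + 0) = -4*P)
l(V) = 1 (l(V) = V/V = 1)
l(j(1))*((746 - 541)/(-765 - 638) + 86) = 1*((746 - 541)/(-765 - 638) + 86) = 1*(205/(-1403) + 86) = 1*(205*(-1/1403) + 86) = 1*(-205/1403 + 86) = 1*(120453/1403) = 120453/1403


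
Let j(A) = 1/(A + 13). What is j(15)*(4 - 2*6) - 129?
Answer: -905/7 ≈ -129.29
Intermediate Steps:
j(A) = 1/(13 + A)
j(15)*(4 - 2*6) - 129 = (4 - 2*6)/(13 + 15) - 129 = (4 - 12)/28 - 129 = (1/28)*(-8) - 129 = -2/7 - 129 = -905/7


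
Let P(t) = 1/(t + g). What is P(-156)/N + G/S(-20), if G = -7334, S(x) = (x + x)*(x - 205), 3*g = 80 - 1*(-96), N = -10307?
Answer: -1379543881/1692924750 ≈ -0.81489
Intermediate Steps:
g = 176/3 (g = (80 - 1*(-96))/3 = (80 + 96)/3 = (⅓)*176 = 176/3 ≈ 58.667)
S(x) = 2*x*(-205 + x) (S(x) = (2*x)*(-205 + x) = 2*x*(-205 + x))
P(t) = 1/(176/3 + t) (P(t) = 1/(t + 176/3) = 1/(176/3 + t))
P(-156)/N + G/S(-20) = (3/(176 + 3*(-156)))/(-10307) - 7334*(-1/(40*(-205 - 20))) = (3/(176 - 468))*(-1/10307) - 7334/(2*(-20)*(-225)) = (3/(-292))*(-1/10307) - 7334/9000 = (3*(-1/292))*(-1/10307) - 7334*1/9000 = -3/292*(-1/10307) - 3667/4500 = 3/3009644 - 3667/4500 = -1379543881/1692924750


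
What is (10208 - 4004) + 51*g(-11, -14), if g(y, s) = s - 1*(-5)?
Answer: 5745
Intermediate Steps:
g(y, s) = 5 + s (g(y, s) = s + 5 = 5 + s)
(10208 - 4004) + 51*g(-11, -14) = (10208 - 4004) + 51*(5 - 14) = 6204 + 51*(-9) = 6204 - 459 = 5745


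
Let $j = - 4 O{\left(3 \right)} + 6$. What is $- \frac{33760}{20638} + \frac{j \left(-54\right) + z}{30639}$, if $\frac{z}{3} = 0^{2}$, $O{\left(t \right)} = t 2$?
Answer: $- \frac{169052084}{105387947} \approx -1.6041$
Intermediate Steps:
$O{\left(t \right)} = 2 t$
$j = -18$ ($j = - 4 \cdot 2 \cdot 3 + 6 = \left(-4\right) 6 + 6 = -24 + 6 = -18$)
$z = 0$ ($z = 3 \cdot 0^{2} = 3 \cdot 0 = 0$)
$- \frac{33760}{20638} + \frac{j \left(-54\right) + z}{30639} = - \frac{33760}{20638} + \frac{\left(-18\right) \left(-54\right) + 0}{30639} = \left(-33760\right) \frac{1}{20638} + \left(972 + 0\right) \frac{1}{30639} = - \frac{16880}{10319} + 972 \cdot \frac{1}{30639} = - \frac{16880}{10319} + \frac{324}{10213} = - \frac{169052084}{105387947}$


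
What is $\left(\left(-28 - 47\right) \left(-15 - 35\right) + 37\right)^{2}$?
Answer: $14341369$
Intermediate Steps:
$\left(\left(-28 - 47\right) \left(-15 - 35\right) + 37\right)^{2} = \left(\left(-75\right) \left(-50\right) + 37\right)^{2} = \left(3750 + 37\right)^{2} = 3787^{2} = 14341369$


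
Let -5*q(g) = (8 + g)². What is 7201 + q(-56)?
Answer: 33701/5 ≈ 6740.2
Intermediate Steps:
q(g) = -(8 + g)²/5
7201 + q(-56) = 7201 - (8 - 56)²/5 = 7201 - ⅕*(-48)² = 7201 - ⅕*2304 = 7201 - 2304/5 = 33701/5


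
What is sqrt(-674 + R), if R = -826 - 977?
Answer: I*sqrt(2477) ≈ 49.769*I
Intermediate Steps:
R = -1803
sqrt(-674 + R) = sqrt(-674 - 1803) = sqrt(-2477) = I*sqrt(2477)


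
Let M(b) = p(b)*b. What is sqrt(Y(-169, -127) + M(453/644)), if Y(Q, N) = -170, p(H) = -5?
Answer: I*sqrt(17990945)/322 ≈ 13.173*I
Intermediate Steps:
M(b) = -5*b
sqrt(Y(-169, -127) + M(453/644)) = sqrt(-170 - 2265/644) = sqrt(-111745/644) = I*sqrt(17990945)/322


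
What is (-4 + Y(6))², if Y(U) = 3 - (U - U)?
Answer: 1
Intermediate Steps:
Y(U) = 3 (Y(U) = 3 - 1*0 = 3 + 0 = 3)
(-4 + Y(6))² = (-4 + 3)² = (-1)² = 1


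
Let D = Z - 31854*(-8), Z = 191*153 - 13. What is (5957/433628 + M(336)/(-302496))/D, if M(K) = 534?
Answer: 65433805/1552416585395104 ≈ 4.2150e-8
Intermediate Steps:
Z = 29210 (Z = 29223 - 13 = 29210)
D = 284042 (D = 29210 - 31854*(-8) = 29210 + 254832 = 284042)
(5957/433628 + M(336)/(-302496))/D = (5957/433628 + 534/(-302496))/284042 = (5957*(1/433628) + 534*(-1/302496))*(1/284042) = (5957/433628 - 89/50416)*(1/284042) = (65433805/5465447312)*(1/284042) = 65433805/1552416585395104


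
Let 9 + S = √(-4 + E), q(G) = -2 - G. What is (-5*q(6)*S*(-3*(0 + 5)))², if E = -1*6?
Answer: 25560000 - 6480000*I*√10 ≈ 2.556e+7 - 2.0492e+7*I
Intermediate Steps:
E = -6
S = -9 + I*√10 (S = -9 + √(-4 - 6) = -9 + √(-10) = -9 + I*√10 ≈ -9.0 + 3.1623*I)
(-5*q(6)*S*(-3*(0 + 5)))² = (-5*(-2 - 1*6)*(-9 + I*√10)*(-3*(0 + 5)))² = (-5*(-2 - 6)*(-9 + I*√10)*(-3*5))² = (-5*(-8*(-9 + I*√10))*(-15))² = (-5*(72 - 8*I*√10)*(-15))² = (-5*(-1080 + 120*I*√10))² = (5400 - 600*I*√10)²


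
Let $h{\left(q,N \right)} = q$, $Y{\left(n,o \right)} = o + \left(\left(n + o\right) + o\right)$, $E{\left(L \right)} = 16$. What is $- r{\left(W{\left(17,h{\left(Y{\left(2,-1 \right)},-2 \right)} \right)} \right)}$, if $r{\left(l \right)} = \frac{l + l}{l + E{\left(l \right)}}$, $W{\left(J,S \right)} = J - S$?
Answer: $- \frac{18}{17} \approx -1.0588$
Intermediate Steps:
$Y{\left(n,o \right)} = n + 3 o$ ($Y{\left(n,o \right)} = o + \left(n + 2 o\right) = n + 3 o$)
$r{\left(l \right)} = \frac{2 l}{16 + l}$ ($r{\left(l \right)} = \frac{l + l}{l + 16} = \frac{2 l}{16 + l}$)
$- r{\left(W{\left(17,h{\left(Y{\left(2,-1 \right)},-2 \right)} \right)} \right)} = - \frac{2 \left(17 - \left(2 + 3 \left(-1\right)\right)\right)}{16 + \left(17 - \left(2 + 3 \left(-1\right)\right)\right)} = - \frac{2 \left(17 - \left(2 - 3\right)\right)}{16 + \left(17 - \left(2 - 3\right)\right)} = - \frac{2 \left(17 - -1\right)}{16 + \left(17 - -1\right)} = - \frac{2 \left(17 + 1\right)}{16 + \left(17 + 1\right)} = - \frac{2 \cdot 18}{16 + 18} = - \frac{2 \cdot 18}{34} = \left(-1\right) \frac{18}{17} = - \frac{18}{17}$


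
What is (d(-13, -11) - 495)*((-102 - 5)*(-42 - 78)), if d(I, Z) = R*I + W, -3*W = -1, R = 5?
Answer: -7186120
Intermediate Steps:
W = ⅓ (W = -⅓*(-1) = ⅓ ≈ 0.33333)
d(I, Z) = ⅓ + 5*I (d(I, Z) = 5*I + ⅓ = ⅓ + 5*I)
(d(-13, -11) - 495)*((-102 - 5)*(-42 - 78)) = ((⅓ + 5*(-13)) - 495)*((-102 - 5)*(-42 - 78)) = ((⅓ - 65) - 495)*(-107*(-120)) = (-194/3 - 495)*12840 = -1679/3*12840 = -7186120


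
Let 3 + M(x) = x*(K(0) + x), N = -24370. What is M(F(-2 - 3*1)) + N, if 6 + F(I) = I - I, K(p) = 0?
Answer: -24337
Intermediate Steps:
F(I) = -6 (F(I) = -6 + (I - I) = -6 + 0 = -6)
M(x) = -3 + x² (M(x) = -3 + x*(0 + x) = -3 + x*x = -3 + x²)
M(F(-2 - 3*1)) + N = (-3 + (-6)²) - 24370 = (-3 + 36) - 24370 = 33 - 24370 = -24337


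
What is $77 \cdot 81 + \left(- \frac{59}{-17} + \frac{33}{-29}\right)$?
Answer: $\frac{3075991}{493} \approx 6239.3$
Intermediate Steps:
$77 \cdot 81 + \left(- \frac{59}{-17} + \frac{33}{-29}\right) = 6237 + \left(\left(-59\right) \left(- \frac{1}{17}\right) + 33 \left(- \frac{1}{29}\right)\right) = 6237 + \left(\frac{59}{17} - \frac{33}{29}\right) = 6237 + \frac{1150}{493} = \frac{3075991}{493}$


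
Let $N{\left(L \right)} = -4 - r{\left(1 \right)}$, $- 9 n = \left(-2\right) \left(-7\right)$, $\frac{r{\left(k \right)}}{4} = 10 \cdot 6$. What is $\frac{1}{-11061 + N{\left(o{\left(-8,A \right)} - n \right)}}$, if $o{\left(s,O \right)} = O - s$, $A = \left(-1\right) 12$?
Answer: $- \frac{1}{11305} \approx -8.8456 \cdot 10^{-5}$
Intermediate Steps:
$r{\left(k \right)} = 240$ ($r{\left(k \right)} = 4 \cdot 10 \cdot 6 = 4 \cdot 60 = 240$)
$A = -12$
$n = - \frac{14}{9}$ ($n = - \frac{\left(-2\right) \left(-7\right)}{9} = \left(- \frac{1}{9}\right) 14 = - \frac{14}{9} \approx -1.5556$)
$N{\left(L \right)} = -244$ ($N{\left(L \right)} = -4 - 240 = -244$)
$\frac{1}{-11061 + N{\left(o{\left(-8,A \right)} - n \right)}} = \frac{1}{-11061 - 244} = \frac{1}{-11305} = - \frac{1}{11305}$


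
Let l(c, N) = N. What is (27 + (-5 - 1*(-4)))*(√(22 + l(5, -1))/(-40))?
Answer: -13*√21/20 ≈ -2.9787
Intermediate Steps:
(27 + (-5 - 1*(-4)))*(√(22 + l(5, -1))/(-40)) = (27 + (-5 - 1*(-4)))*(√(22 - 1)/(-40)) = (27 + (-5 + 4))*(√21*(-1/40)) = (27 - 1)*(-√21/40) = 26*(-√21/40) = -13*√21/20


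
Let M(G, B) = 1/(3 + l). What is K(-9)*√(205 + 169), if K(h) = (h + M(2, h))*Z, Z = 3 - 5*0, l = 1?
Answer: -105*√374/4 ≈ -507.65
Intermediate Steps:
Z = 3 (Z = 3 + 0 = 3)
M(G, B) = ¼ (M(G, B) = 1/(3 + 1) = 1/4 = ¼)
K(h) = ¾ + 3*h (K(h) = (h + ¼)*3 = (¼ + h)*3 = ¾ + 3*h)
K(-9)*√(205 + 169) = (¾ + 3*(-9))*√(205 + 169) = (¾ - 27)*√374 = -105*√374/4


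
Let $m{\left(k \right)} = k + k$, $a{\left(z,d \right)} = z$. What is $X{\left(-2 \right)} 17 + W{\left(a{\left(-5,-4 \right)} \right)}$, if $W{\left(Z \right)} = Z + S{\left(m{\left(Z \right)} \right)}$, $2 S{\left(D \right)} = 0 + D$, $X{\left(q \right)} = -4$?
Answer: $-78$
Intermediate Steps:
$m{\left(k \right)} = 2 k$
$S{\left(D \right)} = \frac{D}{2}$ ($S{\left(D \right)} = \frac{0 + D}{2} = \frac{D}{2}$)
$W{\left(Z \right)} = 2 Z$ ($W{\left(Z \right)} = Z + \frac{2 Z}{2} = Z + Z = 2 Z$)
$X{\left(-2 \right)} 17 + W{\left(a{\left(-5,-4 \right)} \right)} = \left(-4\right) 17 + 2 \left(-5\right) = -68 - 10 = -78$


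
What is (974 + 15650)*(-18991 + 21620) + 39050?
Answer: 43743546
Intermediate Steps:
(974 + 15650)*(-18991 + 21620) + 39050 = 16624*2629 + 39050 = 43704496 + 39050 = 43743546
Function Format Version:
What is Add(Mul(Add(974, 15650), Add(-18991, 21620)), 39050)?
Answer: 43743546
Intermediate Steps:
Add(Mul(Add(974, 15650), Add(-18991, 21620)), 39050) = Add(Mul(16624, 2629), 39050) = Add(43704496, 39050) = 43743546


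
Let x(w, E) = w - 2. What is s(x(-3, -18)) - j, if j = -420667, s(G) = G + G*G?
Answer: 420687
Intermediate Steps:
x(w, E) = -2 + w
s(G) = G + G**2
s(x(-3, -18)) - j = (-2 - 3)*(1 + (-2 - 3)) - 1*(-420667) = -5*(1 - 5) + 420667 = -5*(-4) + 420667 = 20 + 420667 = 420687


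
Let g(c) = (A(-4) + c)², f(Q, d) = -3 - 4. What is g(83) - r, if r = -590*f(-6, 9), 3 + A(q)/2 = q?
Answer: 631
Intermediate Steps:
A(q) = -6 + 2*q
f(Q, d) = -7
g(c) = (-14 + c)² (g(c) = ((-6 + 2*(-4)) + c)² = ((-6 - 8) + c)² = (-14 + c)²)
r = 4130 (r = -590*(-7) = 4130)
g(83) - r = (-14 + 83)² - 1*4130 = 69² - 4130 = 4761 - 4130 = 631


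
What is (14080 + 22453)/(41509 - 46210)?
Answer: -36533/4701 ≈ -7.7713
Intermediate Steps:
(14080 + 22453)/(41509 - 46210) = 36533/(-4701) = 36533*(-1/4701) = -36533/4701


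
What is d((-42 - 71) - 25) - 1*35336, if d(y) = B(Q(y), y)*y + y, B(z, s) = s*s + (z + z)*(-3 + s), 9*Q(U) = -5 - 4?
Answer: -2702462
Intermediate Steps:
Q(U) = -1 (Q(U) = (-5 - 4)/9 = (⅑)*(-9) = -1)
B(z, s) = s² + 2*z*(-3 + s) (B(z, s) = s² + (2*z)*(-3 + s) = s² + 2*z*(-3 + s))
d(y) = y + y*(6 + y² - 2*y) (d(y) = (y² - 6*(-1) + 2*y*(-1))*y + y = (y² + 6 - 2*y)*y + y = (6 + y² - 2*y)*y + y = y*(6 + y² - 2*y) + y = y + y*(6 + y² - 2*y))
d((-42 - 71) - 25) - 1*35336 = ((-42 - 71) - 25)*(7 + ((-42 - 71) - 25)² - 2*((-42 - 71) - 25)) - 1*35336 = (-113 - 25)*(7 + (-113 - 25)² - 2*(-113 - 25)) - 35336 = -138*(7 + (-138)² - 2*(-138)) - 35336 = -138*(7 + 19044 + 276) - 35336 = -138*19327 - 35336 = -2667126 - 35336 = -2702462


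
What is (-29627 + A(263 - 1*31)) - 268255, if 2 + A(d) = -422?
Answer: -298306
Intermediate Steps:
A(d) = -424 (A(d) = -2 - 422 = -424)
(-29627 + A(263 - 1*31)) - 268255 = (-29627 - 424) - 268255 = -30051 - 268255 = -298306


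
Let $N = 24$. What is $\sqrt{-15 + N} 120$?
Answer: $360$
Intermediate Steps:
$\sqrt{-15 + N} 120 = \sqrt{-15 + 24} \cdot 120 = \sqrt{9} \cdot 120 = 3 \cdot 120 = 360$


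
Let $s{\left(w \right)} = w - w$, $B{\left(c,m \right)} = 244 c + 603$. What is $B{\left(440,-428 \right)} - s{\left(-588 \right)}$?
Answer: $107963$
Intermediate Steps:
$B{\left(c,m \right)} = 603 + 244 c$
$s{\left(w \right)} = 0$
$B{\left(440,-428 \right)} - s{\left(-588 \right)} = \left(603 + 244 \cdot 440\right) - 0 = \left(603 + 107360\right) + 0 = 107963 + 0 = 107963$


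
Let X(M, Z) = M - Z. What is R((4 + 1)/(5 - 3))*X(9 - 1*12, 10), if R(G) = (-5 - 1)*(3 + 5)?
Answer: 624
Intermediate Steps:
R(G) = -48 (R(G) = -6*8 = -48)
R((4 + 1)/(5 - 3))*X(9 - 1*12, 10) = -48*((9 - 1*12) - 1*10) = -48*((9 - 12) - 10) = -48*(-3 - 10) = -48*(-13) = 624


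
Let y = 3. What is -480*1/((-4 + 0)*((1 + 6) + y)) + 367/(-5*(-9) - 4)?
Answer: 859/41 ≈ 20.951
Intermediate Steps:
-480*1/((-4 + 0)*((1 + 6) + y)) + 367/(-5*(-9) - 4) = -480*1/((-4 + 0)*((1 + 6) + 3)) + 367/(-5*(-9) - 4) = -480*(-1/(4*(7 + 3))) + 367/(45 - 4) = -480/((-4*10)) + 367/41 = -480/(-40) + 367*(1/41) = -480*(-1/40) + 367/41 = 12 + 367/41 = 859/41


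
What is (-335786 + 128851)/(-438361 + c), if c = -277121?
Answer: 206935/715482 ≈ 0.28922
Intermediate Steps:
(-335786 + 128851)/(-438361 + c) = (-335786 + 128851)/(-438361 - 277121) = -206935/(-715482) = -206935*(-1/715482) = 206935/715482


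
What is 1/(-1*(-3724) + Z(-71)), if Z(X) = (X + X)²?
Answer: 1/23888 ≈ 4.1862e-5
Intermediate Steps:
Z(X) = 4*X² (Z(X) = (2*X)² = 4*X²)
1/(-1*(-3724) + Z(-71)) = 1/(-1*(-3724) + 4*(-71)²) = 1/(3724 + 4*5041) = 1/(3724 + 20164) = 1/23888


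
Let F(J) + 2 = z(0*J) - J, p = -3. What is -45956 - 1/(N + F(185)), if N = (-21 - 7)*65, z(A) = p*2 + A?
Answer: -92509427/2013 ≈ -45956.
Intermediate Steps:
z(A) = -6 + A (z(A) = -3*2 + A = -6 + A)
N = -1820 (N = -28*65 = -1820)
F(J) = -8 - J (F(J) = -2 + ((-6 + 0*J) - J) = -2 + ((-6 + 0) - J) = -2 + (-6 - J) = -8 - J)
-45956 - 1/(N + F(185)) = -45956 - 1/(-1820 + (-8 - 1*185)) = -45956 - 1/(-1820 + (-8 - 185)) = -45956 - 1/(-1820 - 193) = -45956 - 1/(-2013) = -45956 - 1*(-1/2013) = -45956 + 1/2013 = -92509427/2013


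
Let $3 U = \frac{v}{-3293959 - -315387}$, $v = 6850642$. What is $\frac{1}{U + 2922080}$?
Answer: $\frac{4467858}{13055435079319} \approx 3.4222 \cdot 10^{-7}$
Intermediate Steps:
$U = - \frac{3425321}{4467858}$ ($U = \frac{6850642 \frac{1}{-3293959 - -315387}}{3} = \frac{6850642 \frac{1}{-3293959 + 315387}}{3} = \frac{6850642 \frac{1}{-2978572}}{3} = \frac{6850642 \left(- \frac{1}{2978572}\right)}{3} = \frac{1}{3} \left(- \frac{3425321}{1489286}\right) = - \frac{3425321}{4467858} \approx -0.76666$)
$\frac{1}{U + 2922080} = \frac{1}{- \frac{3425321}{4467858} + 2922080} = \frac{1}{\frac{13055435079319}{4467858}} = \frac{4467858}{13055435079319}$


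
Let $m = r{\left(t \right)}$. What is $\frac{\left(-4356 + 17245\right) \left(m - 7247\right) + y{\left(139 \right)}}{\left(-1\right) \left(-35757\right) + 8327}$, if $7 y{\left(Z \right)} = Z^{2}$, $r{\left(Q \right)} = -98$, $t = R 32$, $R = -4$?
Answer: $- \frac{331334307}{154294} \approx -2147.4$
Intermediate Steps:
$t = -128$ ($t = \left(-4\right) 32 = -128$)
$m = -98$
$y{\left(Z \right)} = \frac{Z^{2}}{7}$
$\frac{\left(-4356 + 17245\right) \left(m - 7247\right) + y{\left(139 \right)}}{\left(-1\right) \left(-35757\right) + 8327} = \frac{\left(-4356 + 17245\right) \left(-98 - 7247\right) + \frac{139^{2}}{7}}{\left(-1\right) \left(-35757\right) + 8327} = \frac{12889 \left(-7345\right) + \frac{1}{7} \cdot 19321}{35757 + 8327} = \frac{-94669705 + \frac{19321}{7}}{44084} = \left(- \frac{662668614}{7}\right) \frac{1}{44084} = - \frac{331334307}{154294}$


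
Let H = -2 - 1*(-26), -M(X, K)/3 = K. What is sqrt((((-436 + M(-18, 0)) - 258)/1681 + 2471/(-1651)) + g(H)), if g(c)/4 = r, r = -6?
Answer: 3*I*sqrt(13191029371)/67691 ≈ 5.0901*I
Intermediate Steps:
M(X, K) = -3*K
H = 24 (H = -2 + 26 = 24)
g(c) = -24 (g(c) = 4*(-6) = -24)
sqrt((((-436 + M(-18, 0)) - 258)/1681 + 2471/(-1651)) + g(H)) = sqrt((((-436 - 3*0) - 258)/1681 + 2471/(-1651)) - 24) = sqrt((((-436 + 0) - 258)*(1/1681) + 2471*(-1/1651)) - 24) = sqrt(((-436 - 258)*(1/1681) - 2471/1651) - 24) = sqrt((-694*1/1681 - 2471/1651) - 24) = sqrt((-694/1681 - 2471/1651) - 24) = sqrt(-5299545/2775331 - 24) = sqrt(-71907489/2775331) = 3*I*sqrt(13191029371)/67691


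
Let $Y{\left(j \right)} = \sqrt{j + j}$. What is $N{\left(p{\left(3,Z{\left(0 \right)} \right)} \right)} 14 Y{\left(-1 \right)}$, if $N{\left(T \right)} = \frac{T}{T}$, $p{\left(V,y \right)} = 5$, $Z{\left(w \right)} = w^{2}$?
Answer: $14 i \sqrt{2} \approx 19.799 i$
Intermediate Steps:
$N{\left(T \right)} = 1$
$Y{\left(j \right)} = \sqrt{2} \sqrt{j}$ ($Y{\left(j \right)} = \sqrt{2 j} = \sqrt{2} \sqrt{j}$)
$N{\left(p{\left(3,Z{\left(0 \right)} \right)} \right)} 14 Y{\left(-1 \right)} = 1 \cdot 14 \sqrt{2} \sqrt{-1} = 14 \sqrt{2} i = 14 i \sqrt{2}$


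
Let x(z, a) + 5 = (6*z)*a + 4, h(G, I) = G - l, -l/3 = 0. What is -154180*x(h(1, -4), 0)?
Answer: 154180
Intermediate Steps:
l = 0 (l = -3*0 = 0)
h(G, I) = G (h(G, I) = G - 1*0 = G + 0 = G)
x(z, a) = -1 + 6*a*z (x(z, a) = -5 + ((6*z)*a + 4) = -5 + (6*a*z + 4) = -5 + (4 + 6*a*z) = -1 + 6*a*z)
-154180*x(h(1, -4), 0) = -154180*(-1 + 6*0*1) = -154180*(-1 + 0) = -154180*(-1) = 154180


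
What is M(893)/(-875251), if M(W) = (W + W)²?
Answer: -3189796/875251 ≈ -3.6444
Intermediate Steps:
M(W) = 4*W² (M(W) = (2*W)² = 4*W²)
M(893)/(-875251) = (4*893²)/(-875251) = (4*797449)*(-1/875251) = 3189796*(-1/875251) = -3189796/875251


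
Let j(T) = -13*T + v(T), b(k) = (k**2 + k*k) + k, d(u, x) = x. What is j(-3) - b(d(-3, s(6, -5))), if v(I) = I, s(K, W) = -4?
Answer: 8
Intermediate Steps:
b(k) = k + 2*k**2 (b(k) = (k**2 + k**2) + k = 2*k**2 + k = k + 2*k**2)
j(T) = -12*T (j(T) = -13*T + T = -12*T)
j(-3) - b(d(-3, s(6, -5))) = -12*(-3) - (-4)*(1 + 2*(-4)) = 36 - (-4)*(1 - 8) = 36 - (-4)*(-7) = 36 - 1*28 = 36 - 28 = 8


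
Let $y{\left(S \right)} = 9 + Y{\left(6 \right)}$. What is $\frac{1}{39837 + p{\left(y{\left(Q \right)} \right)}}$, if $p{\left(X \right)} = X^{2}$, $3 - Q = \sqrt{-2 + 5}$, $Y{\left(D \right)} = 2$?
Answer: $\frac{1}{39958} \approx 2.5026 \cdot 10^{-5}$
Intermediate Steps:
$Q = 3 - \sqrt{3}$ ($Q = 3 - \sqrt{-2 + 5} = 3 - \sqrt{3} \approx 1.268$)
$y{\left(S \right)} = 11$ ($y{\left(S \right)} = 9 + 2 = 11$)
$\frac{1}{39837 + p{\left(y{\left(Q \right)} \right)}} = \frac{1}{39837 + 11^{2}} = \frac{1}{39837 + 121} = \frac{1}{39958}$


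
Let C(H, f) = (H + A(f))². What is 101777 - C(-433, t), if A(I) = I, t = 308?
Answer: 86152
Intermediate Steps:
C(H, f) = (H + f)²
101777 - C(-433, t) = 101777 - (-433 + 308)² = 101777 - 1*(-125)² = 101777 - 1*15625 = 101777 - 15625 = 86152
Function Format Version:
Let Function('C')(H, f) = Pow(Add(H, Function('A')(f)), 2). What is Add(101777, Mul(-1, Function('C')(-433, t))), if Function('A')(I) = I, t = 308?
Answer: 86152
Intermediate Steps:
Function('C')(H, f) = Pow(Add(H, f), 2)
Add(101777, Mul(-1, Function('C')(-433, t))) = Add(101777, Mul(-1, Pow(Add(-433, 308), 2))) = Add(101777, Mul(-1, Pow(-125, 2))) = Add(101777, Mul(-1, 15625)) = Add(101777, -15625) = 86152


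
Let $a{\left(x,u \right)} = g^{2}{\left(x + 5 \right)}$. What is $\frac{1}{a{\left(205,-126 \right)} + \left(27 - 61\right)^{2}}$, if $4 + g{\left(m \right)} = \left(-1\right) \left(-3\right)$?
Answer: $\frac{1}{1157} \approx 0.0008643$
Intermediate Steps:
$g{\left(m \right)} = -1$ ($g{\left(m \right)} = -4 - -3 = -4 + 3 = -1$)
$a{\left(x,u \right)} = 1$ ($a{\left(x,u \right)} = \left(-1\right)^{2} = 1$)
$\frac{1}{a{\left(205,-126 \right)} + \left(27 - 61\right)^{2}} = \frac{1}{1 + \left(27 - 61\right)^{2}} = \frac{1}{1 + \left(-34\right)^{2}} = \frac{1}{1 + 1156} = \frac{1}{1157}$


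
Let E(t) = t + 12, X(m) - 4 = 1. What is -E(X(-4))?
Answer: -17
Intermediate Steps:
X(m) = 5 (X(m) = 4 + 1 = 5)
E(t) = 12 + t
-E(X(-4)) = -(12 + 5) = -1*17 = -17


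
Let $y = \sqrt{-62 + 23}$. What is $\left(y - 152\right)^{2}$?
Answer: $\left(152 - i \sqrt{39}\right)^{2} \approx 23065.0 - 1898.5 i$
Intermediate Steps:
$y = i \sqrt{39}$ ($y = \sqrt{-39} = i \sqrt{39} \approx 6.245 i$)
$\left(y - 152\right)^{2} = \left(i \sqrt{39} - 152\right)^{2} = \left(-152 + i \sqrt{39}\right)^{2}$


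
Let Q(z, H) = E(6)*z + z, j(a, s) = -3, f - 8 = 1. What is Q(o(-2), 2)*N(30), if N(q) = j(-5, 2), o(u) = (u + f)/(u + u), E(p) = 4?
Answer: 105/4 ≈ 26.250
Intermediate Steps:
f = 9 (f = 8 + 1 = 9)
o(u) = (9 + u)/(2*u) (o(u) = (u + 9)/(u + u) = (9 + u)/((2*u)) = (9 + u)*(1/(2*u)) = (9 + u)/(2*u))
N(q) = -3
Q(z, H) = 5*z (Q(z, H) = 4*z + z = 5*z)
Q(o(-2), 2)*N(30) = (5*((½)*(9 - 2)/(-2)))*(-3) = (5*((½)*(-½)*7))*(-3) = (5*(-7/4))*(-3) = -35/4*(-3) = 105/4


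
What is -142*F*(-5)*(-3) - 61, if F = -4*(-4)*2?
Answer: -68221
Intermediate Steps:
F = 32 (F = 16*2 = 32)
-142*F*(-5)*(-3) - 61 = -142*32*(-5)*(-3) - 61 = -(-22720)*(-3) - 61 = -142*480 - 61 = -68160 - 61 = -68221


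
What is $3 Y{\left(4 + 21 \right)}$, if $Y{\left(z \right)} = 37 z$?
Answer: $2775$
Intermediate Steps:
$3 Y{\left(4 + 21 \right)} = 3 \cdot 37 \left(4 + 21\right) = 3 \cdot 37 \cdot 25 = 3 \cdot 925 = 2775$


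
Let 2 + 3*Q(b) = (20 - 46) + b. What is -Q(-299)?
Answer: 109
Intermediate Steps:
Q(b) = -28/3 + b/3 (Q(b) = -⅔ + ((20 - 46) + b)/3 = -⅔ + (-26 + b)/3 = -⅔ + (-26/3 + b/3) = -28/3 + b/3)
-Q(-299) = -(-28/3 + (⅓)*(-299)) = -(-28/3 - 299/3) = -1*(-109) = 109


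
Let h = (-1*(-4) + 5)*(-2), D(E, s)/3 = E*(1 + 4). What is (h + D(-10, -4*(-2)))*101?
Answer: -16968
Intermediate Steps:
D(E, s) = 15*E (D(E, s) = 3*(E*(1 + 4)) = 3*(E*5) = 3*(5*E) = 15*E)
h = -18 (h = (4 + 5)*(-2) = 9*(-2) = -18)
(h + D(-10, -4*(-2)))*101 = (-18 + 15*(-10))*101 = (-18 - 150)*101 = -168*101 = -16968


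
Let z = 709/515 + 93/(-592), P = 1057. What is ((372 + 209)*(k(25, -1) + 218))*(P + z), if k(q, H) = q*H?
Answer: 36177469005069/304880 ≈ 1.1866e+8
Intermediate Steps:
k(q, H) = H*q
z = 371833/304880 (z = 709*(1/515) + 93*(-1/592) = 709/515 - 93/592 = 371833/304880 ≈ 1.2196)
((372 + 209)*(k(25, -1) + 218))*(P + z) = ((372 + 209)*(-1*25 + 218))*(1057 + 371833/304880) = (581*(-25 + 218))*(322629993/304880) = (581*193)*(322629993/304880) = 112133*(322629993/304880) = 36177469005069/304880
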